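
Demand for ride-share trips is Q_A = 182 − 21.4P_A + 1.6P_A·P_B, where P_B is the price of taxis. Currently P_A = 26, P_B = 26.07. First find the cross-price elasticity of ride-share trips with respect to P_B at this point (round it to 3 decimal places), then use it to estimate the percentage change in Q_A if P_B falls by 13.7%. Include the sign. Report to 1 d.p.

-20.9%

At P_A = 26, P_B = 26.07: Q_A = 710.112.
∂Q_A/∂P_B = 1.6P_A = 41.6000.
ε = (∂Q_A/∂P_B)(P_B/Q_A) = 41.6000 × 26.07/710.112 ≈ 1.527.
%ΔQ_A ≈ ε × %ΔP_B = 1.527 × (-13.7%) = -20.9%.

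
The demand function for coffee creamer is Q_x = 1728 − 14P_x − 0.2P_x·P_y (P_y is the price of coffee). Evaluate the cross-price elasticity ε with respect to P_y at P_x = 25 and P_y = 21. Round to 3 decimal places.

At P_x = 25 and P_y = 21: Q_x = 1273.
∂Q_x/∂P_y = -0.2P_x = -0.2(25) = -5.0000.
ε = (∂Q_x/∂P_y)(P_y/Q_x) = -5.0000 × (21/1273) ≈ -0.082.
ε < 0: complements.

-0.082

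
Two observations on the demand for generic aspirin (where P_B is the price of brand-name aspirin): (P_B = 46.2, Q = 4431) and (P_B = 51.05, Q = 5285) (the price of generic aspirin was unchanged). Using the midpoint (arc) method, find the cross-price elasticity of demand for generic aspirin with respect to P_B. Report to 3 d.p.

ΔQ_A = 5285 − 4431 = 854; ΔP_B = 51.05 − 46.2 = 4.85.
Midpoints: Q̄_A = 4858.0, P̄_B = 48.62.
ε = (ΔQ_A/Q̄_A)/(ΔP_B/P̄_B) = (854/4858.0)/(4.85/48.62) ≈ 1.762.
ε > 0: generic aspirin and brand-name aspirin are substitutes.

1.762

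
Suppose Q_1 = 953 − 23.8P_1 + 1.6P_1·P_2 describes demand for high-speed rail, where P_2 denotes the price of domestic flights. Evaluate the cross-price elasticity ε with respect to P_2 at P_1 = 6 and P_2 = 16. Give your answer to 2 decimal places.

0.16

At P_1 = 6 and P_2 = 16: Q_1 = 963.8.
∂Q_1/∂P_2 = 1.6P_1 = 1.6(6) = 9.6000.
ε = (∂Q_1/∂P_2)(P_2/Q_1) = 9.6000 × (16/963.8) ≈ 0.16.
ε > 0: substitutes.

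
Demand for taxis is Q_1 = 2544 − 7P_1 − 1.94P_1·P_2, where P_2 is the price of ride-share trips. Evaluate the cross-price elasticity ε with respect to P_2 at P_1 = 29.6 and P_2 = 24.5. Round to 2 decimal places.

-1.51

At P_1 = 29.6 and P_2 = 24.5: Q_1 = 929.912.
∂Q_1/∂P_2 = -1.94P_1 = -1.94(29.6) = -57.4240.
ε = (∂Q_1/∂P_2)(P_2/Q_1) = -57.4240 × (24.5/929.912) ≈ -1.51.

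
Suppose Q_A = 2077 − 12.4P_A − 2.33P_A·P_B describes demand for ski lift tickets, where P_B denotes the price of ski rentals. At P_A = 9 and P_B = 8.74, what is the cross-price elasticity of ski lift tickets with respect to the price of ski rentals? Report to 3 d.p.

-0.103

At P_A = 9 and P_B = 8.74: Q_A = 1782.122.
∂Q_A/∂P_B = -2.33P_A = -2.33(9) = -20.9700.
ε = (∂Q_A/∂P_B)(P_B/Q_A) = -20.9700 × (8.74/1782.122) ≈ -0.103.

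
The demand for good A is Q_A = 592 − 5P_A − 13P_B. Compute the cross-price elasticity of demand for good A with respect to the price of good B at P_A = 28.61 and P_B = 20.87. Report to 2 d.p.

-1.53

At P_A = 28.61 and P_B = 20.87: Q_A = 177.64.
∂Q_A/∂P_B = -13.
ε = (∂Q_A/∂P_B)(P_B/Q_A) = -13 × (20.87/177.64) ≈ -1.53.
Since ε < 0, good A and good B are complements.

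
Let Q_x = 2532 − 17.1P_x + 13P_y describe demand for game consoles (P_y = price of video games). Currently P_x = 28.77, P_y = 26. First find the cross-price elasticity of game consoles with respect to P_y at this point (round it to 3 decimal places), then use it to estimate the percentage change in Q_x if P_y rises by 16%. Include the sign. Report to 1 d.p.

2.3%

At P_x = 28.77, P_y = 26: Q_x = 2378.033.
∂Q_x/∂P_y = 13.
ε = (∂Q_x/∂P_y)(P_y/Q_x) = 13.0000 × 26/2378.033 ≈ 0.142.
%ΔQ_x ≈ ε × %ΔP_y = 0.142 × (16%) = 2.3%.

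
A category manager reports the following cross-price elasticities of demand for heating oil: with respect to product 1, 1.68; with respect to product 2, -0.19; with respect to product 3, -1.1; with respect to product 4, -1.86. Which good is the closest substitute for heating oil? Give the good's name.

Substitutes have ε > 0. Among the positive values, 1.68 (product 1) is largest.

product 1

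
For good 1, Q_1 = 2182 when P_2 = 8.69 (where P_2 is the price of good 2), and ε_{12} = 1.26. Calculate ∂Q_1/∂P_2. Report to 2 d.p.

ε = (∂Q_1/∂P_2)·(P_2/Q_1) ⇒ ∂Q_1/∂P_2 = ε·Q_1/P_2 = 1.26 × 2182/8.69 ≈ 316.38.

316.38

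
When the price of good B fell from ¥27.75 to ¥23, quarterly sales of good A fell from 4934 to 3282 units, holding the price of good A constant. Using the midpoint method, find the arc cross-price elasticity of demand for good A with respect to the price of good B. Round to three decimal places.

2.148

ΔQ_A = 3282 − 4934 = -1652; ΔP_B = 23 − 27.75 = -4.75.
Midpoints: Q̄_A = 4108.0, P̄_B = 25.38.
ε = (ΔQ_A/Q̄_A)/(ΔP_B/P̄_B) = (-1652/4108.0)/(-4.75/25.38) ≈ 2.148.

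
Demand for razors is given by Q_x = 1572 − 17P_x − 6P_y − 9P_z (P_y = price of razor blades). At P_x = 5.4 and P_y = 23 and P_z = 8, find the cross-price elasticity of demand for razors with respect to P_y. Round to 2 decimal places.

At P_x = 5.4 and P_y = 23 and P_z = 8: Q_x = 1270.2.
∂Q_x/∂P_y = -6.
ε = (∂Q_x/∂P_y)(P_y/Q_x) = -6 × (23/1270.2) ≈ -0.11.

-0.11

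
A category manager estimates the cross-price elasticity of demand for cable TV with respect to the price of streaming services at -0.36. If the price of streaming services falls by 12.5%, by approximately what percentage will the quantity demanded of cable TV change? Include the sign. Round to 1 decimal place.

4.5%

%ΔQ ≈ ε × %ΔP of streaming services = -0.36 × (-12.5%) = 4.5%.
Demand for cable TV rises by about 4.5%.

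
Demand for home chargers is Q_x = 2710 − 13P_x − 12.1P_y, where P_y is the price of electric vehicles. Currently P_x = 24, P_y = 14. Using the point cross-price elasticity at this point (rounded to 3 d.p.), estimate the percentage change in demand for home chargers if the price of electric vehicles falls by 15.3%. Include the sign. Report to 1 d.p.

1.2%

At P_x = 24, P_y = 14: Q_x = 2228.6.
∂Q_x/∂P_y = -12.1.
ε = (∂Q_x/∂P_y)(P_y/Q_x) = -12.1000 × 14/2228.6 ≈ -0.076.
%ΔQ_x ≈ ε × %ΔP_y = -0.076 × (-15.3%) = 1.2%.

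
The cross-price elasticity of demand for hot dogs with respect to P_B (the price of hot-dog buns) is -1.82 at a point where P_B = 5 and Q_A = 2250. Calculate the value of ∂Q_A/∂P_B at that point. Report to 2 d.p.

-819.00

ε = (∂Q_A/∂P_B)·(P_B/Q_A) ⇒ ∂Q_A/∂P_B = ε·Q_A/P_B = -1.82 × 2250/5 ≈ -819.00.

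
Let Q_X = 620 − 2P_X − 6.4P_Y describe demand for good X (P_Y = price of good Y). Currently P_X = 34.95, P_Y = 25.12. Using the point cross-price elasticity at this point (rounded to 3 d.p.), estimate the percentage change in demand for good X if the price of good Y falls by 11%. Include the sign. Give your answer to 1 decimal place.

At P_X = 34.95, P_Y = 25.12: Q_X = 389.332.
∂Q_X/∂P_Y = -6.4.
ε = (∂Q_X/∂P_Y)(P_Y/Q_X) = -6.4000 × 25.12/389.332 ≈ -0.413.
%ΔQ_X ≈ ε × %ΔP_Y = -0.413 × (-11%) = 4.5%.

4.5%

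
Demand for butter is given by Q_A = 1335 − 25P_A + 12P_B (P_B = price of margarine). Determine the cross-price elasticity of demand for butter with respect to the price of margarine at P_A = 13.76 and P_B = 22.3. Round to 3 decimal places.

0.213

At P_A = 13.76 and P_B = 22.3: Q_A = 1258.6.
∂Q_A/∂P_B = 12.
ε = (∂Q_A/∂P_B)(P_B/Q_A) = 12 × (22.3/1258.6) ≈ 0.213.
Since ε > 0, butter and margarine are substitutes.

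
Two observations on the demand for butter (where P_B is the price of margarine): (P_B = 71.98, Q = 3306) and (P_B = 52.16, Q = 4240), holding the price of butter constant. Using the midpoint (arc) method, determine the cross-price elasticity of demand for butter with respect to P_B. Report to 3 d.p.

ΔQ_A = 4240 − 3306 = 934; ΔP_B = 52.16 − 71.98 = -19.82.
Midpoints: Q̄_A = 3773.0, P̄_B = 62.07.
ε = (ΔQ_A/Q̄_A)/(ΔP_B/P̄_B) = (934/3773.0)/(-19.82/62.07) ≈ -0.775.
ε < 0: butter and margarine are complements.

-0.775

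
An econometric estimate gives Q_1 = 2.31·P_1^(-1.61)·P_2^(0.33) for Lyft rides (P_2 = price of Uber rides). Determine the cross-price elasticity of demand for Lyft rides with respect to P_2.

0.33

In a log-linear (constant-elasticity) demand function, the coefficient on the exponent of P_2 is the cross-price elasticity.
ε = 0.33. Positive, so Lyft rides and Uber rides are substitutes.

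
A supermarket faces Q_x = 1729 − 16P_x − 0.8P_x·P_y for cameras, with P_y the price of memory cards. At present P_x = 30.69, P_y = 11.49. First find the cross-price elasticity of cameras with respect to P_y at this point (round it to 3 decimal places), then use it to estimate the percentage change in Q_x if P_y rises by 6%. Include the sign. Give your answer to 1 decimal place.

-1.8%

At P_x = 30.69, P_y = 11.49: Q_x = 955.858.
∂Q_x/∂P_y = -0.8P_x = -24.5520.
ε = (∂Q_x/∂P_y)(P_y/Q_x) = -24.5520 × 11.49/955.858 ≈ -0.295.
%ΔQ_x ≈ ε × %ΔP_y = -0.295 × (6%) = -1.8%.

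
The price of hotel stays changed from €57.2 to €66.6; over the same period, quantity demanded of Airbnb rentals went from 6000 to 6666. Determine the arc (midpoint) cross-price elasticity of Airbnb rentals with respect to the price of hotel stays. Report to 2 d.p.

ΔQ_A = 6666 − 6000 = 666; ΔP_B = 66.6 − 57.2 = 9.4.
Midpoints: Q̄_A = 6333.0, P̄_B = 61.90.
ε = (ΔQ_A/Q̄_A)/(ΔP_B/P̄_B) = (666/6333.0)/(9.4/61.90) ≈ 0.69.
ε > 0: Airbnb rentals and hotel stays are substitutes.

0.69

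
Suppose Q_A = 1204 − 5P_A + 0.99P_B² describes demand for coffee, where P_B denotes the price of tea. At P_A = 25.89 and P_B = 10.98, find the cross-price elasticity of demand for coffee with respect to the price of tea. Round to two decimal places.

0.20

At P_A = 25.89 and P_B = 10.98: Q_A = 1193.905.
∂Q_A/∂P_B = 1.98P_B = 1.98(10.98) = 21.7404.
ε = (∂Q_A/∂P_B)(P_B/Q_A) = 21.7404 × (10.98/1193.905) ≈ 0.20.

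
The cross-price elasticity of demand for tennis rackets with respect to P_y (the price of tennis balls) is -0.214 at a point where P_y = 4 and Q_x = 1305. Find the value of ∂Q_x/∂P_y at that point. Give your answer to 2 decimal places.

-69.82

ε = (∂Q_x/∂P_y)·(P_y/Q_x) ⇒ ∂Q_x/∂P_y = ε·Q_x/P_y = -0.214 × 1305/4 ≈ -69.82.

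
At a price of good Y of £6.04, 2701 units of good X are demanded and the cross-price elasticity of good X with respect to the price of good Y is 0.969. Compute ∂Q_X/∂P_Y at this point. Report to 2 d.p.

433.32

ε = (∂Q_X/∂P_Y)·(P_Y/Q_X) ⇒ ∂Q_X/∂P_Y = ε·Q_X/P_Y = 0.969 × 2701/6.04 ≈ 433.32.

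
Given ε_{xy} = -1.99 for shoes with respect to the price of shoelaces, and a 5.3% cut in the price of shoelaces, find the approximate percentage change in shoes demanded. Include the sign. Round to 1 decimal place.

%ΔQ ≈ ε × %ΔP of shoelaces = -1.99 × (-5.3%) = 10.5%.

10.5%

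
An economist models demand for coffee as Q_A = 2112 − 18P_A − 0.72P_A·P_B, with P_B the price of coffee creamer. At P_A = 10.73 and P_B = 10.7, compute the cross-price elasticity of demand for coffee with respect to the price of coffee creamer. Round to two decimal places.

At P_A = 10.73 and P_B = 10.7: Q_A = 1836.196.
∂Q_A/∂P_B = -0.72P_A = -0.72(10.73) = -7.7256.
ε = (∂Q_A/∂P_B)(P_B/Q_A) = -7.7256 × (10.7/1836.196) ≈ -0.05.

-0.05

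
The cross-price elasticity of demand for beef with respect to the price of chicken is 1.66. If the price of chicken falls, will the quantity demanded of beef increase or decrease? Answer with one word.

ε > 0 and the price of chicken falls, so the quantity of beef moves in the same direction: it decreases.

decrease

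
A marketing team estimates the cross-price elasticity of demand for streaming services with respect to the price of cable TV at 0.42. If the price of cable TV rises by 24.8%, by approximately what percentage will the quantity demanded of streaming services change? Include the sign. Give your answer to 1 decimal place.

%ΔQ ≈ ε × %ΔP of cable TV = 0.42 × (24.8%) = 10.4%.

10.4%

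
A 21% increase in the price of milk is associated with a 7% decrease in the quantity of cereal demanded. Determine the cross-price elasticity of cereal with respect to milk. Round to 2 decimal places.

-0.33

ε = (%ΔQ of cereal) / (%ΔP of milk) = (-7%) / (21%) ≈ -0.33.
Negative cross-price elasticity: complements.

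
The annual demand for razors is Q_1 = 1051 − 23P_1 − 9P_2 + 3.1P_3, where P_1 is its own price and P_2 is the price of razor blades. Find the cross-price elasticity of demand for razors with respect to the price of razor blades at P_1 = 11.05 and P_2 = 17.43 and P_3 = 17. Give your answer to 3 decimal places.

-0.226

At P_1 = 11.05 and P_2 = 17.43 and P_3 = 17: Q_1 = 692.68.
∂Q_1/∂P_2 = -9.
ε = (∂Q_1/∂P_2)(P_2/Q_1) = -9 × (17.43/692.68) ≈ -0.226.
Since ε < 0, razors and razor blades are complements.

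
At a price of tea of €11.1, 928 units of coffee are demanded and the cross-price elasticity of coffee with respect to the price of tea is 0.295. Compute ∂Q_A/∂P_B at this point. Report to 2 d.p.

ε = (∂Q_A/∂P_B)·(P_B/Q_A) ⇒ ∂Q_A/∂P_B = ε·Q_A/P_B = 0.295 × 928/11.1 ≈ 24.66.

24.66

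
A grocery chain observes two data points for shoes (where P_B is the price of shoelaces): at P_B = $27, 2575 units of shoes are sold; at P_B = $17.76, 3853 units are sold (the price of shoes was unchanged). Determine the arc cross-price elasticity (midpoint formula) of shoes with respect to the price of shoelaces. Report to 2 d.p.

-0.96

ΔQ_A = 3853 − 2575 = 1278; ΔP_B = 17.76 − 27 = -9.24.
Midpoints: Q̄_A = 3214.0, P̄_B = 22.38.
ε = (ΔQ_A/Q̄_A)/(ΔP_B/P̄_B) = (1278/3214.0)/(-9.24/22.38) ≈ -0.96.
ε < 0: shoes and shoelaces are complements.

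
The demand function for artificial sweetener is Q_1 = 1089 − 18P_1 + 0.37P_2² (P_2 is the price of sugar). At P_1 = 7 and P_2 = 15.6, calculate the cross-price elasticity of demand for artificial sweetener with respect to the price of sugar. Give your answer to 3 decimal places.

0.171

At P_1 = 7 and P_2 = 15.6: Q_1 = 1053.043.
∂Q_1/∂P_2 = 0.74P_2 = 0.74(15.6) = 11.5440.
ε = (∂Q_1/∂P_2)(P_2/Q_1) = 11.5440 × (15.6/1053.043) ≈ 0.171.
ε > 0: substitutes.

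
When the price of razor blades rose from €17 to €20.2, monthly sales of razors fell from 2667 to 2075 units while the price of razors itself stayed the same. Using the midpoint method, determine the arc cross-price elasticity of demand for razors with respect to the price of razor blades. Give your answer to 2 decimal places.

ΔQ_A = 2075 − 2667 = -592; ΔP_B = 20.2 − 17 = 3.2.
Midpoints: Q̄_A = 2371.0, P̄_B = 18.60.
ε = (ΔQ_A/Q̄_A)/(ΔP_B/P̄_B) = (-592/2371.0)/(3.2/18.60) ≈ -1.45.

-1.45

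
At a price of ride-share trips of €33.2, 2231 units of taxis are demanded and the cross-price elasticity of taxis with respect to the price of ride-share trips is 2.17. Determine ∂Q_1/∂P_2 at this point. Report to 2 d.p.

ε = (∂Q_1/∂P_2)·(P_2/Q_1) ⇒ ∂Q_1/∂P_2 = ε·Q_1/P_2 = 2.17 × 2231/33.2 ≈ 145.82.

145.82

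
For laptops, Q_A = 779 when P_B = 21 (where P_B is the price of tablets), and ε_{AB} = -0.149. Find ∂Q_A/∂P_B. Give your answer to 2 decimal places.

-5.53

ε = (∂Q_A/∂P_B)·(P_B/Q_A) ⇒ ∂Q_A/∂P_B = ε·Q_A/P_B = -0.149 × 779/21 ≈ -5.53.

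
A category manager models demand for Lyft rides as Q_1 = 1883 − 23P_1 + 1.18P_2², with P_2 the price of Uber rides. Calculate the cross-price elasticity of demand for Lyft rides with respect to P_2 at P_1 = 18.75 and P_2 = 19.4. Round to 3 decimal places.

0.469

At P_1 = 18.75 and P_2 = 19.4: Q_1 = 1895.855.
∂Q_1/∂P_2 = 2.36P_2 = 2.36(19.4) = 45.7840.
ε = (∂Q_1/∂P_2)(P_2/Q_1) = 45.7840 × (19.4/1895.855) ≈ 0.469.
ε > 0: substitutes.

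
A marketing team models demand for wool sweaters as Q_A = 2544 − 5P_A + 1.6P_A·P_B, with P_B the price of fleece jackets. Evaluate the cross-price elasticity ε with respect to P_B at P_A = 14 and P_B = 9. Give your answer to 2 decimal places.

0.08

At P_A = 14 and P_B = 9: Q_A = 2675.6.
∂Q_A/∂P_B = 1.6P_A = 1.6(14) = 22.4000.
ε = (∂Q_A/∂P_B)(P_B/Q_A) = 22.4000 × (9/2675.6) ≈ 0.08.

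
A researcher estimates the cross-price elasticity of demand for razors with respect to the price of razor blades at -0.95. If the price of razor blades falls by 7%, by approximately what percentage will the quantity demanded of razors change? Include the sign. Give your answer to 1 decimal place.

6.7%

%ΔQ ≈ ε × %ΔP of razor blades = -0.95 × (-7%) = 6.7%.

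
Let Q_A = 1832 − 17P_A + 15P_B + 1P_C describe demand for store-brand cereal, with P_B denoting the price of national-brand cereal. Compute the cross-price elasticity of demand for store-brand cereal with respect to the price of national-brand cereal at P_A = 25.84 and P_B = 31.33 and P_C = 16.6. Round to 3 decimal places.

At P_A = 25.84 and P_B = 31.33 and P_C = 16.6: Q_A = 1879.27.
∂Q_A/∂P_B = 15.
ε = (∂Q_A/∂P_B)(P_B/Q_A) = 15 × (31.33/1879.27) ≈ 0.250.
Since ε > 0, store-brand cereal and national-brand cereal are substitutes.

0.250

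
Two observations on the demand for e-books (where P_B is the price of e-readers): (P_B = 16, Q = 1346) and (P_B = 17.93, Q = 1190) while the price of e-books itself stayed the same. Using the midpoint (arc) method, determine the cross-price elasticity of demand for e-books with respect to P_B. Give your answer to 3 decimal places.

ΔQ_A = 1190 − 1346 = -156; ΔP_B = 17.93 − 16 = 1.93.
Midpoints: Q̄_A = 1268.0, P̄_B = 16.96.
ε = (ΔQ_A/Q̄_A)/(ΔP_B/P̄_B) = (-156/1268.0)/(1.93/16.96) ≈ -1.081.

-1.081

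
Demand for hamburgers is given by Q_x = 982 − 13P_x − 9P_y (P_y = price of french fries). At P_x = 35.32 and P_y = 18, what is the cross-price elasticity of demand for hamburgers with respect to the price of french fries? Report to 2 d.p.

At P_x = 35.32 and P_y = 18: Q_x = 360.84.
∂Q_x/∂P_y = -9.
ε = (∂Q_x/∂P_y)(P_y/Q_x) = -9 × (18/360.84) ≈ -0.45.

-0.45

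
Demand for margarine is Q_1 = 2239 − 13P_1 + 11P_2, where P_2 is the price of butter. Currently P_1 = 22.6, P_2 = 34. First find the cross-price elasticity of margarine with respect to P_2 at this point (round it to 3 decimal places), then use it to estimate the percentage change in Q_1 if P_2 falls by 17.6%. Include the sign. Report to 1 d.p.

-2.8%

At P_1 = 22.6, P_2 = 34: Q_1 = 2319.2.
∂Q_1/∂P_2 = 11.
ε = (∂Q_1/∂P_2)(P_2/Q_1) = 11.0000 × 34/2319.2 ≈ 0.161.
%ΔQ_1 ≈ ε × %ΔP_2 = 0.161 × (-17.6%) = -2.8%.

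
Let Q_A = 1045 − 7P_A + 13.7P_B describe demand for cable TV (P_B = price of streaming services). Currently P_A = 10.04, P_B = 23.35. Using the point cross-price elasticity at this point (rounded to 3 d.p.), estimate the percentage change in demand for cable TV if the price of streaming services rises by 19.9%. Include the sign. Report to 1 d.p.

At P_A = 10.04, P_B = 23.35: Q_A = 1294.615.
∂Q_A/∂P_B = 13.7.
ε = (∂Q_A/∂P_B)(P_B/Q_A) = 13.7000 × 23.35/1294.615 ≈ 0.247.
%ΔQ_A ≈ ε × %ΔP_B = 0.247 × (19.9%) = 4.9%.

4.9%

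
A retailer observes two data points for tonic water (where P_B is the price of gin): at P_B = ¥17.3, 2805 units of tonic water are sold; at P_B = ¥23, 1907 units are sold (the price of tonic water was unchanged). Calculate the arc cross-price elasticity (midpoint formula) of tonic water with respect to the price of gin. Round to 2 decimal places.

-1.35

ΔQ_A = 1907 − 2805 = -898; ΔP_B = 23 − 17.3 = 5.7.
Midpoints: Q̄_A = 2356.0, P̄_B = 20.15.
ε = (ΔQ_A/Q̄_A)/(ΔP_B/P̄_B) = (-898/2356.0)/(5.7/20.15) ≈ -1.35.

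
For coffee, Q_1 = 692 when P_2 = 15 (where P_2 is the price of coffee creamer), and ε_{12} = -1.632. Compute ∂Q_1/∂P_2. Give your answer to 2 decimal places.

ε = (∂Q_1/∂P_2)·(P_2/Q_1) ⇒ ∂Q_1/∂P_2 = ε·Q_1/P_2 = -1.632 × 692/15 ≈ -75.29.

-75.29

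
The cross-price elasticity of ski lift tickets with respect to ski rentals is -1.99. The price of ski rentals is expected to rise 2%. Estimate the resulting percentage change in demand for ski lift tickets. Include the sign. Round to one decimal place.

-4.0%

%ΔQ ≈ ε × %ΔP of ski rentals = -1.99 × (2%) = -4.0%.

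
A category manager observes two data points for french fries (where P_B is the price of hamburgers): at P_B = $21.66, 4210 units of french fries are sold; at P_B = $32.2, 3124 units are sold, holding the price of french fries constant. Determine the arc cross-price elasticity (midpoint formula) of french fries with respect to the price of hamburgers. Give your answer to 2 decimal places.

ΔQ_A = 3124 − 4210 = -1086; ΔP_B = 32.2 − 21.66 = 10.54.
Midpoints: Q̄_A = 3667.0, P̄_B = 26.93.
ε = (ΔQ_A/Q̄_A)/(ΔP_B/P̄_B) = (-1086/3667.0)/(10.54/26.93) ≈ -0.76.
ε < 0: french fries and hamburgers are complements.

-0.76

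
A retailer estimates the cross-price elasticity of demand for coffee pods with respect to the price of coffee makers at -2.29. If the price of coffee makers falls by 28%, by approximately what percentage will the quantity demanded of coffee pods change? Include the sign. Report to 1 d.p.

64.1%

%ΔQ ≈ ε × %ΔP of coffee makers = -2.29 × (-28%) = 64.1%.
Demand for coffee pods rises by about 64.1%.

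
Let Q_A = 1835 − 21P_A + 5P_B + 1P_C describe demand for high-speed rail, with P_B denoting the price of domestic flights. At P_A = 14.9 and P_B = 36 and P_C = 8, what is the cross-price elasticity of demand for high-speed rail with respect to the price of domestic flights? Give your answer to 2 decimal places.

At P_A = 14.9 and P_B = 36 and P_C = 8: Q_A = 1710.1.
∂Q_A/∂P_B = 5.
ε = (∂Q_A/∂P_B)(P_B/Q_A) = 5 × (36/1710.1) ≈ 0.11.

0.11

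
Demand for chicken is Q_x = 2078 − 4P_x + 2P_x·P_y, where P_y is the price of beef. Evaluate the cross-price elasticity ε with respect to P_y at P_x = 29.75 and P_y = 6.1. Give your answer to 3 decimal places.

At P_x = 29.75 and P_y = 6.1: Q_x = 2321.95.
∂Q_x/∂P_y = 2P_x = 2(29.75) = 59.5000.
ε = (∂Q_x/∂P_y)(P_y/Q_x) = 59.5000 × (6.1/2321.95) ≈ 0.156.
ε > 0: substitutes.

0.156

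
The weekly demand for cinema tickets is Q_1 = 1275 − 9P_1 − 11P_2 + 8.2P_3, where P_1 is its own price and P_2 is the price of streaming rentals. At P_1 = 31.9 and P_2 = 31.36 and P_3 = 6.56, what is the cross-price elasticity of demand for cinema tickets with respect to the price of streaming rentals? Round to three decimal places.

At P_1 = 31.9 and P_2 = 31.36 and P_3 = 6.56: Q_1 = 696.732.
∂Q_1/∂P_2 = -11.
ε = (∂Q_1/∂P_2)(P_2/Q_1) = -11 × (31.36/696.732) ≈ -0.495.
Since ε < 0, cinema tickets and streaming rentals are complements.

-0.495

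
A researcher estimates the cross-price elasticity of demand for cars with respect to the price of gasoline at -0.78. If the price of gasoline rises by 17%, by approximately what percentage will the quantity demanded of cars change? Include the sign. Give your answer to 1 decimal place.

%ΔQ ≈ ε × %ΔP of gasoline = -0.78 × (17%) = -13.3%.

-13.3%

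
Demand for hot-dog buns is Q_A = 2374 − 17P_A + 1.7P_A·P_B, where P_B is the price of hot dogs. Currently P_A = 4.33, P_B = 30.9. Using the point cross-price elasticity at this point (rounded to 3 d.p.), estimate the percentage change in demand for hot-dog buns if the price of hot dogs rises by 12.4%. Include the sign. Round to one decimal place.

At P_A = 4.33, P_B = 30.9: Q_A = 2527.845.
∂Q_A/∂P_B = 1.7P_A = 7.3610.
ε = (∂Q_A/∂P_B)(P_B/Q_A) = 7.3610 × 30.9/2527.845 ≈ 0.090.
%ΔQ_A ≈ ε × %ΔP_B = 0.090 × (12.4%) = 1.1%.

1.1%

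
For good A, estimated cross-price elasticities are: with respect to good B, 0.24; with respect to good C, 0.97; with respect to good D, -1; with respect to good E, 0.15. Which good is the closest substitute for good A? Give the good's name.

good C

Substitutes have ε > 0. Among the positive values, 0.97 (good C) is largest.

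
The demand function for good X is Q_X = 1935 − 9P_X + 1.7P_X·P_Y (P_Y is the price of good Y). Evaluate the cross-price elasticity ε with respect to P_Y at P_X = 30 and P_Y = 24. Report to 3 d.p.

At P_X = 30 and P_Y = 24: Q_X = 2889.
∂Q_X/∂P_Y = 1.7P_X = 1.7(30) = 51.0000.
ε = (∂Q_X/∂P_Y)(P_Y/Q_X) = 51.0000 × (24/2889) ≈ 0.424.

0.424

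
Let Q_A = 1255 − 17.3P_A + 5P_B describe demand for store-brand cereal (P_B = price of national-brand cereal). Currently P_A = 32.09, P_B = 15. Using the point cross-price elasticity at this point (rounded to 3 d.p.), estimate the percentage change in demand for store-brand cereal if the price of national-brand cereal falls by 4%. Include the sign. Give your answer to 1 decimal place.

-0.4%

At P_A = 32.09, P_B = 15: Q_A = 774.843.
∂Q_A/∂P_B = 5.
ε = (∂Q_A/∂P_B)(P_B/Q_A) = 5.0000 × 15/774.843 ≈ 0.097.
%ΔQ_A ≈ ε × %ΔP_B = 0.097 × (-4%) = -0.4%.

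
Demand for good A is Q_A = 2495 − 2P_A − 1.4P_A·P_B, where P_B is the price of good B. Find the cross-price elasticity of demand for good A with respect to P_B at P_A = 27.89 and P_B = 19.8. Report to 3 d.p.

At P_A = 27.89 and P_B = 19.8: Q_A = 1666.109.
∂Q_A/∂P_B = -1.4P_A = -1.4(27.89) = -39.0460.
ε = (∂Q_A/∂P_B)(P_B/Q_A) = -39.0460 × (19.8/1666.109) ≈ -0.464.

-0.464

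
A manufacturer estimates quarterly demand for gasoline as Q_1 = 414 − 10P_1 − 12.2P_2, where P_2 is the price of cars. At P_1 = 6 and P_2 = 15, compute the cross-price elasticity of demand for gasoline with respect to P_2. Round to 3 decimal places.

-1.070

At P_1 = 6 and P_2 = 15: Q_1 = 171.
∂Q_1/∂P_2 = -12.2.
ε = (∂Q_1/∂P_2)(P_2/Q_1) = -12.2 × (15/171) ≈ -1.070.
Since ε < 0, gasoline and cars are complements.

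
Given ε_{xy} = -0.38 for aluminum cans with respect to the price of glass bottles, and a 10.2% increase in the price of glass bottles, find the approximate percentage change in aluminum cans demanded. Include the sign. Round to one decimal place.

%ΔQ ≈ ε × %ΔP of glass bottles = -0.38 × (10.2%) = -3.9%.

-3.9%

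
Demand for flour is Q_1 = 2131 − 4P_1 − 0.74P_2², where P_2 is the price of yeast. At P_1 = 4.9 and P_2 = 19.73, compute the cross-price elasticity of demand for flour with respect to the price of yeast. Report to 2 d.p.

-0.32

At P_1 = 4.9 and P_2 = 19.73: Q_1 = 1823.338.
∂Q_1/∂P_2 = -1.48P_2 = -1.48(19.73) = -29.2004.
ε = (∂Q_1/∂P_2)(P_2/Q_1) = -29.2004 × (19.73/1823.338) ≈ -0.32.
ε < 0: complements.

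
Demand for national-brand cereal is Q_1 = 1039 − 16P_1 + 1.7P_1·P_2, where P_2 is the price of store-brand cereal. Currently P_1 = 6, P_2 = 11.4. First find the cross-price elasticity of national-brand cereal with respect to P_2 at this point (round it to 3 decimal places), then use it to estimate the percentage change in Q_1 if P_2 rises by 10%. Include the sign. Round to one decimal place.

1.1%

At P_1 = 6, P_2 = 11.4: Q_1 = 1059.28.
∂Q_1/∂P_2 = 1.7P_1 = 10.2000.
ε = (∂Q_1/∂P_2)(P_2/Q_1) = 10.2000 × 11.4/1059.28 ≈ 0.110.
%ΔQ_1 ≈ ε × %ΔP_2 = 0.110 × (10%) = 1.1%.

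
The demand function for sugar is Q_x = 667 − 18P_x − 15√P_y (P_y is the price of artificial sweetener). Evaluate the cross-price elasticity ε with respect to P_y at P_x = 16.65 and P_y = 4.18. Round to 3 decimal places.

-0.046

At P_x = 16.65 and P_y = 4.18: Q_x = 336.632.
∂Q_x/∂P_y = -15/(2√P_y) = -15/(2√4.18) = -3.6684.
ε = (∂Q_x/∂P_y)(P_y/Q_x) = -3.6684 × (4.18/336.632) ≈ -0.046.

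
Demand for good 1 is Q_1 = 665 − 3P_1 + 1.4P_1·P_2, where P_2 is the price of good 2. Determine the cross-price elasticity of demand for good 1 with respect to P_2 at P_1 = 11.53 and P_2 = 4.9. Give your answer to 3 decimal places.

At P_1 = 11.53 and P_2 = 4.9: Q_1 = 709.506.
∂Q_1/∂P_2 = 1.4P_1 = 1.4(11.53) = 16.1420.
ε = (∂Q_1/∂P_2)(P_2/Q_1) = 16.1420 × (4.9/709.506) ≈ 0.111.

0.111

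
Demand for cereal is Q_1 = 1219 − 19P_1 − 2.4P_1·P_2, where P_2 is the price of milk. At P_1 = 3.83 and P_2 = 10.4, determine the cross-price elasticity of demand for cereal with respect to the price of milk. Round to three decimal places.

At P_1 = 3.83 and P_2 = 10.4: Q_1 = 1050.633.
∂Q_1/∂P_2 = -2.4P_1 = -2.4(3.83) = -9.1920.
ε = (∂Q_1/∂P_2)(P_2/Q_1) = -9.1920 × (10.4/1050.633) ≈ -0.091.
ε < 0: complements.

-0.091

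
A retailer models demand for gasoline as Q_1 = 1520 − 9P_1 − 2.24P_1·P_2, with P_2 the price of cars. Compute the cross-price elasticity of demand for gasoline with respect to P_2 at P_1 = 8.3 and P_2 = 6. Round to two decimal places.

-0.08

At P_1 = 8.3 and P_2 = 6: Q_1 = 1333.748.
∂Q_1/∂P_2 = -2.24P_1 = -2.24(8.3) = -18.5920.
ε = (∂Q_1/∂P_2)(P_2/Q_1) = -18.5920 × (6/1333.748) ≈ -0.08.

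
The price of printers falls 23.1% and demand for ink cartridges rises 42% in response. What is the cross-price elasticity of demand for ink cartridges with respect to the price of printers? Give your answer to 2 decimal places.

-1.82

ε = (%ΔQ of ink cartridges) / (%ΔP of printers) = (42%) / (-23.1%) ≈ -1.82.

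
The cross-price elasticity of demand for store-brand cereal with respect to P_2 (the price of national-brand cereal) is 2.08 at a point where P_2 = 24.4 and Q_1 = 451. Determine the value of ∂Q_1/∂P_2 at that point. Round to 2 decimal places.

ε = (∂Q_1/∂P_2)·(P_2/Q_1) ⇒ ∂Q_1/∂P_2 = ε·Q_1/P_2 = 2.08 × 451/24.4 ≈ 38.45.

38.45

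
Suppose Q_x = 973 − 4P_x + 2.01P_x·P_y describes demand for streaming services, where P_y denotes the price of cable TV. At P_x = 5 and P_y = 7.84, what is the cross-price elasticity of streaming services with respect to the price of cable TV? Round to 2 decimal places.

At P_x = 5 and P_y = 7.84: Q_x = 1031.792.
∂Q_x/∂P_y = 2.01P_x = 2.01(5) = 10.0500.
ε = (∂Q_x/∂P_y)(P_y/Q_x) = 10.0500 × (7.84/1031.792) ≈ 0.08.

0.08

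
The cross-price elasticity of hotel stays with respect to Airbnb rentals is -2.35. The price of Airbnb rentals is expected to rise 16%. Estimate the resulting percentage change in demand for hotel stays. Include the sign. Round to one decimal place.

%ΔQ ≈ ε × %ΔP of Airbnb rentals = -2.35 × (16%) = -37.6%.

-37.6%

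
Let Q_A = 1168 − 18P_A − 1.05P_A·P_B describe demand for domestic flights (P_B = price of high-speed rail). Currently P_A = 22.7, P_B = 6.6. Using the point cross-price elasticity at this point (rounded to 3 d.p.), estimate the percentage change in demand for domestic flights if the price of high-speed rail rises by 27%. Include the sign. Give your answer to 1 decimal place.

At P_A = 22.7, P_B = 6.6: Q_A = 602.089.
∂Q_A/∂P_B = -1.05P_A = -23.8350.
ε = (∂Q_A/∂P_B)(P_B/Q_A) = -23.8350 × 6.6/602.089 ≈ -0.261.
%ΔQ_A ≈ ε × %ΔP_B = -0.261 × (27%) = -7.0%.

-7.0%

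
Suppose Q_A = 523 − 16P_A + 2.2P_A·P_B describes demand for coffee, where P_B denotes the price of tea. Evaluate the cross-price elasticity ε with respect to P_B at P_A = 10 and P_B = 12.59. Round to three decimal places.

At P_A = 10 and P_B = 12.59: Q_A = 639.98.
∂Q_A/∂P_B = 2.2P_A = 2.2(10) = 22.0000.
ε = (∂Q_A/∂P_B)(P_B/Q_A) = 22.0000 × (12.59/639.98) ≈ 0.433.

0.433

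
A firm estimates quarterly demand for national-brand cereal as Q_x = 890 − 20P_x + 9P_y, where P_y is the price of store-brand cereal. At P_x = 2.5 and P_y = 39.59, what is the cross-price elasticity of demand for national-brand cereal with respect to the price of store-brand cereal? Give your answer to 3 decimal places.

At P_x = 2.5 and P_y = 39.59: Q_x = 1196.31.
∂Q_x/∂P_y = 9.
ε = (∂Q_x/∂P_y)(P_y/Q_x) = 9 × (39.59/1196.31) ≈ 0.298.

0.298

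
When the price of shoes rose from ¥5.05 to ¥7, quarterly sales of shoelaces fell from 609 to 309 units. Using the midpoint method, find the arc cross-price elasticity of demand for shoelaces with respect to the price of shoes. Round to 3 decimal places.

-2.019

ΔQ_A = 309 − 609 = -300; ΔP_B = 7 − 5.05 = 1.95.
Midpoints: Q̄_A = 459.0, P̄_B = 6.03.
ε = (ΔQ_A/Q̄_A)/(ΔP_B/P̄_B) = (-300/459.0)/(1.95/6.03) ≈ -2.019.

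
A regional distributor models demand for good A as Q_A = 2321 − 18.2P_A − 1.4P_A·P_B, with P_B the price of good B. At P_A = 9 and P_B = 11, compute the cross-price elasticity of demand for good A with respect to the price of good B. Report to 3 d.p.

-0.069

At P_A = 9 and P_B = 11: Q_A = 2018.6.
∂Q_A/∂P_B = -1.4P_A = -1.4(9) = -12.6000.
ε = (∂Q_A/∂P_B)(P_B/Q_A) = -12.6000 × (11/2018.6) ≈ -0.069.
ε < 0: complements.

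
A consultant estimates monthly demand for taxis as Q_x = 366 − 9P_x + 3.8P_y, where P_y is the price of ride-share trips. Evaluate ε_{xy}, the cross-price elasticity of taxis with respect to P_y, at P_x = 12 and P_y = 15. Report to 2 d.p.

0.18

At P_x = 12 and P_y = 15: Q_x = 315.
∂Q_x/∂P_y = 3.8.
ε = (∂Q_x/∂P_y)(P_y/Q_x) = 3.8 × (15/315) ≈ 0.18.
Since ε > 0, taxis and ride-share trips are substitutes.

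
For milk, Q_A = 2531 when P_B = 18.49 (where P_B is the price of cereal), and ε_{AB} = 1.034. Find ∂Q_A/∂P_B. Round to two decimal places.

ε = (∂Q_A/∂P_B)·(P_B/Q_A) ⇒ ∂Q_A/∂P_B = ε·Q_A/P_B = 1.034 × 2531/18.49 ≈ 141.54.

141.54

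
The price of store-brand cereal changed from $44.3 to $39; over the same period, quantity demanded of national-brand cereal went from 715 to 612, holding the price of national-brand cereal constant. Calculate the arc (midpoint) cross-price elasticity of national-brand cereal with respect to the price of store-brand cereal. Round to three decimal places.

1.220

ΔQ_A = 612 − 715 = -103; ΔP_B = 39 − 44.3 = -5.3.
Midpoints: Q̄_A = 663.5, P̄_B = 41.65.
ε = (ΔQ_A/Q̄_A)/(ΔP_B/P̄_B) = (-103/663.5)/(-5.3/41.65) ≈ 1.220.
ε > 0: national-brand cereal and store-brand cereal are substitutes.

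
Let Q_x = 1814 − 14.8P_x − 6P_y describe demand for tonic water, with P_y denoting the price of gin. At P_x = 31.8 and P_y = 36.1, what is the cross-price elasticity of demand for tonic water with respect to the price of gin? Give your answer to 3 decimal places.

-0.192

At P_x = 31.8 and P_y = 36.1: Q_x = 1126.76.
∂Q_x/∂P_y = -6.
ε = (∂Q_x/∂P_y)(P_y/Q_x) = -6 × (36.1/1126.76) ≈ -0.192.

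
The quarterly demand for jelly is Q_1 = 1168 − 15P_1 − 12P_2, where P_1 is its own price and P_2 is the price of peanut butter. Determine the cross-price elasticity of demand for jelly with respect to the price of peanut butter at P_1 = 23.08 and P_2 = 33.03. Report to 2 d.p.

-0.93

At P_1 = 23.08 and P_2 = 33.03: Q_1 = 425.44.
∂Q_1/∂P_2 = -12.
ε = (∂Q_1/∂P_2)(P_2/Q_1) = -12 × (33.03/425.44) ≈ -0.93.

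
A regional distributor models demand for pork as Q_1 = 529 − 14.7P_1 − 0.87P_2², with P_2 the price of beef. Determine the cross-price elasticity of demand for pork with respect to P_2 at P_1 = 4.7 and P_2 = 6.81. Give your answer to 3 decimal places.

-0.192

At P_1 = 4.7 and P_2 = 6.81: Q_1 = 419.563.
∂Q_1/∂P_2 = -1.74P_2 = -1.74(6.81) = -11.8494.
ε = (∂Q_1/∂P_2)(P_2/Q_1) = -11.8494 × (6.81/419.563) ≈ -0.192.
ε < 0: complements.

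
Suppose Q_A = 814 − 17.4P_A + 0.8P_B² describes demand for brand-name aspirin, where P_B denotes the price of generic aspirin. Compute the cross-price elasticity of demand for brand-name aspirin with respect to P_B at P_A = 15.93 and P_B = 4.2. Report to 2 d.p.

At P_A = 15.93 and P_B = 4.2: Q_A = 550.93.
∂Q_A/∂P_B = 1.6P_B = 1.6(4.2) = 6.7200.
ε = (∂Q_A/∂P_B)(P_B/Q_A) = 6.7200 × (4.2/550.93) ≈ 0.05.
ε > 0: substitutes.

0.05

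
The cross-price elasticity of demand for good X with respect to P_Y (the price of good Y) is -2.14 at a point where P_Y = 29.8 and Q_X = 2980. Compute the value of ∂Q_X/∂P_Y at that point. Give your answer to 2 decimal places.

ε = (∂Q_X/∂P_Y)·(P_Y/Q_X) ⇒ ∂Q_X/∂P_Y = ε·Q_X/P_Y = -2.14 × 2980/29.8 ≈ -214.00.

-214.00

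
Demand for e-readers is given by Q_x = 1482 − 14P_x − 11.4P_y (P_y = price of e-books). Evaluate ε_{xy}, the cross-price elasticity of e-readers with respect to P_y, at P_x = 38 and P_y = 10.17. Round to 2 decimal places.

At P_x = 38 and P_y = 10.17: Q_x = 834.062.
∂Q_x/∂P_y = -11.4.
ε = (∂Q_x/∂P_y)(P_y/Q_x) = -11.4 × (10.17/834.062) ≈ -0.14.
Since ε < 0, e-readers and e-books are complements.

-0.14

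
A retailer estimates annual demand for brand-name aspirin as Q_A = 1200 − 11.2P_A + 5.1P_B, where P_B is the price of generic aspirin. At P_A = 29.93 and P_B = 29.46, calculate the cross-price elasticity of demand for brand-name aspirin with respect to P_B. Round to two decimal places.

At P_A = 29.93 and P_B = 29.46: Q_A = 1015.03.
∂Q_A/∂P_B = 5.1.
ε = (∂Q_A/∂P_B)(P_B/Q_A) = 5.1 × (29.46/1015.03) ≈ 0.15.

0.15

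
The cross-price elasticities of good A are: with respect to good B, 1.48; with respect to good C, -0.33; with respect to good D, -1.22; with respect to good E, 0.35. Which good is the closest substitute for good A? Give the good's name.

Substitutes have ε > 0. Among the positive values, 1.48 (good B) is largest.

good B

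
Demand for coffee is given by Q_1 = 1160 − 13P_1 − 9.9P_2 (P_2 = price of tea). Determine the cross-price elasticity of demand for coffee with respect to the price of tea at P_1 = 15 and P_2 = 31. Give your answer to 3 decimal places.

At P_1 = 15 and P_2 = 31: Q_1 = 658.1.
∂Q_1/∂P_2 = -9.9.
ε = (∂Q_1/∂P_2)(P_2/Q_1) = -9.9 × (31/658.1) ≈ -0.466.

-0.466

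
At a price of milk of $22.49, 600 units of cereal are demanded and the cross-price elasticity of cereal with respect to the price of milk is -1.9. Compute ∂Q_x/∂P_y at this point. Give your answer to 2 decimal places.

-50.69

ε = (∂Q_x/∂P_y)·(P_y/Q_x) ⇒ ∂Q_x/∂P_y = ε·Q_x/P_y = -1.9 × 600/22.49 ≈ -50.69.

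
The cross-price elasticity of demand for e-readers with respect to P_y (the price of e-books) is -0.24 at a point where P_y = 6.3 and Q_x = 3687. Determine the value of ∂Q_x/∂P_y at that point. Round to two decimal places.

-140.46

ε = (∂Q_x/∂P_y)·(P_y/Q_x) ⇒ ∂Q_x/∂P_y = ε·Q_x/P_y = -0.24 × 3687/6.3 ≈ -140.46.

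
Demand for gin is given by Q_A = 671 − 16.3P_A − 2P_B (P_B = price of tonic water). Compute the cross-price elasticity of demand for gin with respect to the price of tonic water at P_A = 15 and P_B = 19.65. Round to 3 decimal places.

-0.101

At P_A = 15 and P_B = 19.65: Q_A = 387.2.
∂Q_A/∂P_B = -2.
ε = (∂Q_A/∂P_B)(P_B/Q_A) = -2 × (19.65/387.2) ≈ -0.101.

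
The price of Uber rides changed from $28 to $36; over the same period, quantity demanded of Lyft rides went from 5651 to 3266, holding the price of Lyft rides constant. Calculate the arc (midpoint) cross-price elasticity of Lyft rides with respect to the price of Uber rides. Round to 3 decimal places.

-2.140

ΔQ_A = 3266 − 5651 = -2385; ΔP_B = 36 − 28 = 8.
Midpoints: Q̄_A = 4458.5, P̄_B = 32.00.
ε = (ΔQ_A/Q̄_A)/(ΔP_B/P̄_B) = (-2385/4458.5)/(8/32.00) ≈ -2.140.
ε < 0: Lyft rides and Uber rides are complements.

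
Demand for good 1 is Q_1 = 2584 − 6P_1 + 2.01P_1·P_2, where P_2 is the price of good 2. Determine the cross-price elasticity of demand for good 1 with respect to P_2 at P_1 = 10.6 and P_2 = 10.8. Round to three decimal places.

0.084

At P_1 = 10.6 and P_2 = 10.8: Q_1 = 2750.505.
∂Q_1/∂P_2 = 2.01P_1 = 2.01(10.6) = 21.3060.
ε = (∂Q_1/∂P_2)(P_2/Q_1) = 21.3060 × (10.8/2750.505) ≈ 0.084.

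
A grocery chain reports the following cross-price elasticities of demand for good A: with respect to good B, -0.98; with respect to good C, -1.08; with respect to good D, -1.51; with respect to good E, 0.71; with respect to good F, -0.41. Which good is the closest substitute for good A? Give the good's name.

Substitutes have ε > 0. Among the positive values, 0.71 (good E) is largest.

good E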